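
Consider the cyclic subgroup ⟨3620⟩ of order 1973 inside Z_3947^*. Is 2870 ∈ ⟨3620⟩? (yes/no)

no

2870 ∈ ⟨3620⟩ iff 2870^1973 ≡ 1 (mod 3947), since |⟨3620⟩| = 1973.
2870^1973 mod 3947 = 3946.
Since 3946 ≠ 1, 2870 does not lie in the subgroup.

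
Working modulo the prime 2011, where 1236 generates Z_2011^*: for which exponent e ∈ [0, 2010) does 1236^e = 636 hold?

334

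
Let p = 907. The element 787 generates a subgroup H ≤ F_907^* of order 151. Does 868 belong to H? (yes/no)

868 ∈ ⟨787⟩ iff 868^151 ≡ 1 (mod 907), since |⟨787⟩| = 151.
868^151 mod 907 = 1.
Since 1 = 1, 868 lies in the subgroup.

yes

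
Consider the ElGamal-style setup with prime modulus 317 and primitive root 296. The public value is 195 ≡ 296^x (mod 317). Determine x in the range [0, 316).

Baby-step giant-step with m = ceil(sqrt(316)) = 18.
Baby table (296^j mod 317 for j=0..17):
  0:1  1:296  2:124  3:249  4:160  5:127  6:186  7:215
  8:240  9:32  10:279  11:164  12:43  13:48  14:260  15:246
  16:223  17:72
Giant step factor: 296^(-18) ≡ 152 (mod 317).
Scan 195·152^i mod 317 for i = 0, 1, …:
  i=0: 195   i=1: 159   i=2: 76   i=3: 140
  i=4: 41   i=5: 209   i=6: 68   i=7: 192
  i=8: 20   i=9: 187     …   i=13: 184
  i=14: 72
Match at i=14, j=17: x = 14·18 + 17 = 269.

269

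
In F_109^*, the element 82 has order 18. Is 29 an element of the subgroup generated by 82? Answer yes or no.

⟨82⟩ has order 18; its elements mod 109 are {1, 4, 16, 27, 34, 38, 43, 45, 46, 63, 64, 66, 71, 75, 82, 93, 105, 108}.
29 is not in this set.

no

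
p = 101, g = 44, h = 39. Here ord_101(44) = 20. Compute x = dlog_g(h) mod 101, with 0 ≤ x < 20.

Successive powers of 44 modulo 101:
  44^0=1  44^1=44  44^2=17  44^3=41  44^4=87  44^5=91
  44^6=65  44^7=32  44^8=95  44^9=39
So 44^9 ≡ 39 (mod 101), giving x = 9.

9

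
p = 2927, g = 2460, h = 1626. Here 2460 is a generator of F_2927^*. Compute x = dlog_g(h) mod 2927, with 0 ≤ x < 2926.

Baby-step giant-step with m = ceil(sqrt(2926)) = 55.
Baby table (2460^j mod 2927 for j=0..54):
  0:1  1:2460  2:1491  3:329  4:1488  5:1730  6:2869  7:743
  8:1332  9:1407  10:1506  11:2105  12:437  13:811  14:1773  15:350
  16:462  17:844  18:997  19:2721  20:2538  21:189  22:2474  23:807
  24:714  25:240  26:2073  27:746  28:2858  29:26  30:2493  31:715
  32:2700  33:637  34:1075  35:1419  36:1756  37:2435  38:1458  39:1105
  40:2044  41:2581  42:597  43:2193  44:319  45:304  46:1455  47:2506
  48:498  49:1594  50:1987  51:2857  52:493  53:1002  54:386
Giant step factor: 2460^(-55) ≡ 611 (mod 2927).
Scan 1626·611^i mod 2927 for i = 0, 1, …:
  i=0: 1626   i=1: 1233   i=2: 1124   i=3: 1846
  i=4: 1011   i=5: 124   i=6: 2589   i=7: 1299
  i=8: 472   i=9: 1546     …   i=13: 108
  i=14: 1594
Match at i=14, j=49: x = 14·55 + 49 = 819.

819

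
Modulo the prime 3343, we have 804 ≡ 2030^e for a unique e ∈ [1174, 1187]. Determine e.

Compute 2030^1174 mod 3343 = 1530, then multiply by 2030 repeatedly:
  2030^1174=1530  2030^1175=253  2030^1176=2111  2030^1177=2947  2030^1178=1783
  2030^1179=2364  2030^1180=1715  2030^1181=1387  2030^1182=804
Found 804 at exponent 1182.

1182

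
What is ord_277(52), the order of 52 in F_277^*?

The order of 52 must divide p − 1 = 276 = 2^2 · 3 · 23.
Divisors: 1, 2, 3, 4, 6, 12, 23, 46, 69, 92, 138, 276.
Check each in increasing order: 52^1 ≡ 52;  52^2 ≡ 211;  52^3 ≡ 169;  52^4 ≡ 201;  52^6 ≡ 30;  52^12 ≡ 69;  52^23 ≡ 1.
Smallest exponent giving 1 is 23.

23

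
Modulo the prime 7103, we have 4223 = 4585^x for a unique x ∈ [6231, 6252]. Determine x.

Compute 4585^6231 mod 7103 = 6467, then multiply by 4585 repeatedly:
  4585^6231=6467  4585^6232=3273  4585^6233=5169  4585^6234=4257  4585^6235=6404
  4585^6236=5641  4585^6237=1962  4585^6238=3372  4585^6239=4492  4585^6240=4223
Found 4223 at exponent 6240.

6240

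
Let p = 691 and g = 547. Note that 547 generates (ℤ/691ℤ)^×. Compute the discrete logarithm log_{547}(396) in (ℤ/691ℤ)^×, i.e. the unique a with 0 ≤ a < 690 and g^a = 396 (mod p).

Baby-step giant-step with m = ceil(sqrt(690)) = 27.
Baby table (547^j mod 691 for j=0..26):
  0:1  1:547  2:6  3:518  4:36  5:344  6:216  7:682
  8:605  9:637  10:175  11:367  12:359  13:129  14:81  15:83
  16:486  17:498  18:152  19:224  20:221  21:653  22:635  23:463
  24:355  25:14  26:57
Giant step factor: 547^(-27) ≡ 436 (mod 691).
Scan 396·436^i mod 691 for i = 0, 1, …:
  i=0: 396   i=1: 597   i=2: 476   i=3: 236
  i=4: 628   i=5: 172   i=6: 364   i=7: 465
  i=8: 277   i=9: 538     …   i=23: 424
  i=24: 367
Match at i=24, j=11: a = 24·27 + 11 = 659.

659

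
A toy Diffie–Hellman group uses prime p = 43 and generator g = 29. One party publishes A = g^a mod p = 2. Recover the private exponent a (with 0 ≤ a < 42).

Successive powers of 29 modulo 43:
  29^0=1  29^1=29  29^2=24  29^3=8  29^4=17  29^5=20
  29^6=21  29^7=7  29^8=31  29^9=39  29^10=13  29^11=33
  29^12=11  29^13=18  29^14=6  29^15=2
So 29^15 ≡ 2 (mod 43), giving a = 15.

15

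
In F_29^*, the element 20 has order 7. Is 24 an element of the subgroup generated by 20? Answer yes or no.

⟨20⟩ has order 7; its elements mod 29 are {1, 7, 16, 20, 23, 24, 25}.
24 is in this set.

yes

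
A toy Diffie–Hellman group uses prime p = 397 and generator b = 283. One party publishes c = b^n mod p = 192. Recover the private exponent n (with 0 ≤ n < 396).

356

Baby-step giant-step with m = ceil(sqrt(396)) = 20.
Baby table (283^j mod 397 for j=0..19):
  0:1  1:283  2:292  3:60  4:306  5:52  6:27  7:98
  8:341  9:32  10:322  11:213  12:332  13:264  14:76  15:70
  16:357  17:193  18:230  19:379
Giant step factor: 283^(-20) ≡ 160 (mod 397).
Scan 192·160^i mod 397 for i = 0, 1, …:
  i=0: 192   i=1: 151   i=2: 340   i=3: 11
  i=4: 172   i=5: 127   i=6: 73   i=7: 167
  i=8: 121   i=9: 304     …   i=16: 99
  i=17: 357
Match at i=17, j=16: n = 17·20 + 16 = 356.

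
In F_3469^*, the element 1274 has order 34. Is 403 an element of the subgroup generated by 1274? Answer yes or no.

no

403 ∈ ⟨1274⟩ iff 403^34 ≡ 1 (mod 3469), since |⟨1274⟩| = 34.
403^34 mod 3469 = 1567.
Since 1567 ≠ 1, 403 does not lie in the subgroup.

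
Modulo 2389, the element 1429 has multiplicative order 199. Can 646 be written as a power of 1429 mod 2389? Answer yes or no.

646 ∈ ⟨1429⟩ iff 646^199 ≡ 1 (mod 2389), since |⟨1429⟩| = 199.
646^199 mod 2389 = 1.
Since 1 = 1, 646 lies in the subgroup.

yes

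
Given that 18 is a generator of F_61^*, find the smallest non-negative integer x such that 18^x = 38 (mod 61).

39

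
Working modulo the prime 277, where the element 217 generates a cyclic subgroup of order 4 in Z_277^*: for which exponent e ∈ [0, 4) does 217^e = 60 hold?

Successive powers of 217 modulo 277:
  217^0=1  217^1=217  217^2=276  217^3=60
So 217^3 ≡ 60 (mod 277), giving e = 3.

3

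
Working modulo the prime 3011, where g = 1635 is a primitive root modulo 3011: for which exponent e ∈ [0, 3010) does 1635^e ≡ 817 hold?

602

Baby-step giant-step with m = ceil(sqrt(3010)) = 55.
Baby table (1635^j mod 3011 for j=0..54):
  0:1  1:1635  2:2468  3:440  4:2782  5:1960  6:896  7:1614
  8:1254  9:2810  10:2575  11:747  12:1890  13:864  14:481  15:564
  16:774  17:870  18:1258  19:317  20:403  21:2507  22:974  23:2682
  24:1054  25:998  26:2779  27:66  28:2525  29:294  30:1941  31:2952
  32:2898  33:1927  34:1139  35:1467  36:1789  37:1334  38:1126  39:1289
  40:2826  41:1636  42:1092  43:2908  44:211  45:1731  46:2856  47:2510
  48:2868  49:1053  50:2374  51:311  52:2637  53:2754  54:1345
Giant step factor: 1635^(-55) ≡ 170 (mod 3011).
Scan 817·170^i mod 3011 for i = 0, 1, …:
  i=0: 817   i=1: 384   i=2: 2049   i=3: 2065
  i=4: 1774   i=5: 480   i=6: 303   i=7: 323
  i=8: 712   i=9: 600   i=10: 2637
Match at i=10, j=52: e = 10·55 + 52 = 602.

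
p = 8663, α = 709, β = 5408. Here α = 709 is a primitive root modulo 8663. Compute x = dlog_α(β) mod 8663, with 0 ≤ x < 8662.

4254

Baby-step giant-step with m = ceil(sqrt(8662)) = 94.
Baby table (709^j mod 8663 for j=0..93):
  0:1  1:709  2:227  3:5009  4:8214  5:2190  6:2033  7:3339
  8:2352  9:4272  10:5461  11:8151  12:838  13:5058  14:8303  15:4650
  16:4910  17:7327  18:5706  19:8596  20:4475  21:2117  22:2254  23:4094
  24:541  25:2397  26:1525  27:7013  28:8318  29:6622  30:8315  31:4495
  32:7634  33:6794  34:318  35:224  36:2882  37:7533  38:4489  39:3380
  40:5432  41:4916  42:2918  43:7068  44:3998  45:1781  46:6594  47:5789
  48:6802  49:5990  50:2040  51:8302  52:3941  53:4683  54:2318  55:6155
  56:6406  57:2442  58:7441  59:8565  60:8485  61:3743  62:2909  63:687
  64:1955  65:15  66:1972  67:3405  68:5831  69:1928  70:6861  71:4506
  72:6770  73:628  74:3439  75:3948  76:983  77:3907  78:6566  79:3263
  80:446  81:4346  82:5949  83:7623  84:7658  85:6484  86:5766  87:7821
  88:769  89:8115  90:1303  91:5549  92:1239  93:3488
Giant step factor: 709^(-94) ≡ 3324 (mod 8663).
Scan 5408·3324^i mod 8663 for i = 0, 1, …:
  i=0: 5408   i=1: 467   i=2: 1631   i=3: 7069
  i=4: 3300   i=5: 1842   i=6: 6730   i=7: 2654
  i=8: 2962   i=9: 4520     …   i=44: 941
  i=45: 541
Match at i=45, j=24: x = 45·94 + 24 = 4254.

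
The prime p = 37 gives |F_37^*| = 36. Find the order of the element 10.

3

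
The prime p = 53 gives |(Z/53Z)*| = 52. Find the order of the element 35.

The order of 35 must divide p − 1 = 52 = 2^2 · 13.
Divisors: 1, 2, 4, 13, 26, 52.
Check each in increasing order: 35^1 ≡ 35;  35^2 ≡ 6;  35^4 ≡ 36;  35^13 ≡ 30;  35^26 ≡ 52;  35^52 ≡ 1.
Smallest exponent giving 1 is 52.

52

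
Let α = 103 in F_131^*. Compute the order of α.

The order of 103 must divide p − 1 = 130 = 2 · 5 · 13.
Divisors: 1, 2, 5, 10, 13, 26, 65, 130.
Check each in increasing order: 103^1 ≡ 103;  103^2 ≡ 129;  103^5 ≡ 19;  103^10 ≡ 99;  103^13 ≡ 42;  103^26 ≡ 61;  103^65 ≡ 130;  103^130 ≡ 1.
Smallest exponent giving 1 is 130.

130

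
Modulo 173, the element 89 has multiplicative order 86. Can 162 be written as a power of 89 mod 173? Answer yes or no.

no

162 ∈ ⟨89⟩ iff 162^86 ≡ 1 (mod 173), since |⟨89⟩| = 86.
162^86 mod 173 = 172.
Since 172 ≠ 1, 162 does not lie in the subgroup.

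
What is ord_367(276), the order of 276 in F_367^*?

366

The order of 276 must divide p − 1 = 366 = 2 · 3 · 61.
Divisors: 1, 2, 3, 6, 61, 122, 183, 366.
Check each in increasing order: 276^1 ≡ 276;  276^2 ≡ 207;  276^3 ≡ 247;  276^6 ≡ 87;  276^61 ≡ 284;  276^122 ≡ 283;  276^183 ≡ 366;  276^366 ≡ 1.
Smallest exponent giving 1 is 366.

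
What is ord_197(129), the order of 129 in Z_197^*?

28

The order of 129 must divide p − 1 = 196 = 2^2 · 7^2.
Divisors: 1, 2, 4, 7, 14, 28, 49, 98, 196.
Check each in increasing order: 129^1 ≡ 129;  129^2 ≡ 93;  129^4 ≡ 178;  129^7 ≡ 183;  129^14 ≡ 196;  129^28 ≡ 1.
Smallest exponent giving 1 is 28.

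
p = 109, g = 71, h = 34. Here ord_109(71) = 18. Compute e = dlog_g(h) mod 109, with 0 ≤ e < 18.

Successive powers of 71 modulo 109:
  71^0=1  71^1=71  71^2=27  71^3=64  71^4=75  71^5=93
  71^6=63  71^7=4  71^8=66  71^9=108  71^10=38  71^11=82
  71^12=45  71^13=34
So 71^13 ≡ 34 (mod 109), giving e = 13.

13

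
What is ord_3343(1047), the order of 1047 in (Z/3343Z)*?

1114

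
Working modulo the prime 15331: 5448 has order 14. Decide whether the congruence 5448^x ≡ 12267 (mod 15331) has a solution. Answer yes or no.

⟨5448⟩ has order 14; its elements mod 15331 are {1, 112, 2787, 3064, 5448, 5524, 5886, 9445, 9807, 9883, 12267, 12544, 15219, 15330}.
12267 is in this set.

yes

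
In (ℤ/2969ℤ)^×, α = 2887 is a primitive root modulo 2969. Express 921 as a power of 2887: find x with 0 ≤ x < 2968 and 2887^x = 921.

2652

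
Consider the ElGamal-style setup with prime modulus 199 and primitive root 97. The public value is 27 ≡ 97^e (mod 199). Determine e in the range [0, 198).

195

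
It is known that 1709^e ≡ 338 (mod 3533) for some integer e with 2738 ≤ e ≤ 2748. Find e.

Compute 1709^2738 mod 3533 = 670, then multiply by 1709 repeatedly:
  1709^2738=670  1709^2739=338
Found 338 at exponent 2739.

2739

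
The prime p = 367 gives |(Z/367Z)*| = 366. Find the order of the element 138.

122

The order of 138 must divide p − 1 = 366 = 2 · 3 · 61.
Divisors: 1, 2, 3, 6, 61, 122, 183, 366.
Check each in increasing order: 138^1 ≡ 138;  138^2 ≡ 327;  138^3 ≡ 352;  138^6 ≡ 225;  138^61 ≡ 366;  138^122 ≡ 1.
Smallest exponent giving 1 is 122.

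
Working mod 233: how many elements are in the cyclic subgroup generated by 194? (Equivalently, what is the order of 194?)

232

The order of 194 must divide p − 1 = 232 = 2^3 · 29.
Divisors: 1, 2, 4, 8, 29, 58, 116, 232.
Check each in increasing order: 194^1 ≡ 194;  194^2 ≡ 123;  194^4 ≡ 217;  194^8 ≡ 23;  194^29 ≡ 136;  194^58 ≡ 89;  194^116 ≡ 232;  194^232 ≡ 1.
Smallest exponent giving 1 is 232.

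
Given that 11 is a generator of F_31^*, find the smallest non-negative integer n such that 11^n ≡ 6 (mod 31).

5

Successive powers of 11 modulo 31:
  11^0=1  11^1=11  11^2=28  11^3=29  11^4=9  11^5=6
So 11^5 ≡ 6 (mod 31), giving n = 5.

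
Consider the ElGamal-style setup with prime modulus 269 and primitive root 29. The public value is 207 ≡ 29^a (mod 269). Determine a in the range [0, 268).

Baby-step giant-step with m = ceil(sqrt(268)) = 17.
Baby table (29^j mod 269 for j=0..16):
  0:1  1:29  2:34  3:179  4:80  5:168  6:30  7:63
  8:213  9:259  10:248  11:198  12:93  13:7  14:203  15:238
  16:177
Giant step factor: 29^(-17) ≡ 159 (mod 269).
Scan 207·159^i mod 269 for i = 0, 1, …:
  i=0: 207   i=1: 95   i=2: 41   i=3: 63
Match at i=3, j=7: a = 3·17 + 7 = 58.

58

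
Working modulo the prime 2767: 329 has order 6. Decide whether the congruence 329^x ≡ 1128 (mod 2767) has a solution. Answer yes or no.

no

⟨329⟩ has order 6; its elements mod 2767 are {1, 328, 329, 2438, 2439, 2766}.
1128 is not in this set.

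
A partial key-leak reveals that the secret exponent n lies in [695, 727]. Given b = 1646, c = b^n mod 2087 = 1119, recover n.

715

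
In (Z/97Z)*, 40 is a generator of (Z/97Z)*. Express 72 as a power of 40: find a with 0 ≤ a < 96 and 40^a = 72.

62

Baby-step giant-step with m = ceil(sqrt(96)) = 10.
Baby table (40^j mod 97 for j=0..9):
  0:1  1:40  2:48  3:77  4:73  5:10  6:12  7:92
  8:91  9:51
Giant step factor: 40^(-10) ≡ 65 (mod 97).
Scan 72·65^i mod 97 for i = 0, 1, …:
  i=0: 72   i=1: 24   i=2: 8   i=3: 35
  i=4: 44   i=5: 47   i=6: 48
Match at i=6, j=2: a = 6·10 + 2 = 62.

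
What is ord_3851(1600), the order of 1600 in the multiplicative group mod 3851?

1925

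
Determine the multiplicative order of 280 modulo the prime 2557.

213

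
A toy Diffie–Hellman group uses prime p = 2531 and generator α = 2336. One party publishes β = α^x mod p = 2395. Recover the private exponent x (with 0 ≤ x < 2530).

1638

Baby-step giant-step with m = ceil(sqrt(2530)) = 51.
Baby table (2336^j mod 2531 for j=0..50):
  0:1  1:2336  2:60  3:955  4:1069  5:1618  6:865  7:902
  8:1280  9:969  10:870  11:2458  12:1580  13:682  14:1153  15:424
  16:843  17:130  18:2491  19:207  20:131  21:2296  22:267  23:1086
  24:834  25:1885  26:1951  27:1736  28:634  29:389  30:75  31:561
  32:1969  33:757  34:1714  35:2393  36:1600  37:1844  38:2353  39:1807
  40:1975  41:2118  42:2074  43:530  44:421  45:1428  46:2481  47:2157
  48:2062  49:339  50:2232
Giant step factor: 2336^(-51) ≡ 1238 (mod 2531).
Scan 2395·1238^i mod 2531 for i = 0, 1, …:
  i=0: 2395   i=1: 1209   i=2: 921   i=3: 1248
  i=4: 1114   i=5: 2268   i=6: 905   i=7: 1688
  i=8: 1669   i=9: 926     …   i=31: 1119
  i=32: 865
Match at i=32, j=6: x = 32·51 + 6 = 1638.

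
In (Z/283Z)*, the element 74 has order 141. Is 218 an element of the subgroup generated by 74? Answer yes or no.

yes

218 ∈ ⟨74⟩ iff 218^141 ≡ 1 (mod 283), since |⟨74⟩| = 141.
218^141 mod 283 = 1.
Since 1 = 1, 218 lies in the subgroup.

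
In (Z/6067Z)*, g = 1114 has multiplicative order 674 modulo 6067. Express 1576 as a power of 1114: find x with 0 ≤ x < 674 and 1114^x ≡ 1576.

319

Baby-step giant-step with m = ceil(sqrt(674)) = 26.
Baby table (1114^j mod 6067 for j=0..25):
  0:1  1:1114  2:3328  3:455  4:3309  5:3557  6:747  7:979
  8:4613  9:133  10:2554  11:5800  12:5912  13:3273  14:5922  15:2279
  16:2800  17:762  18:5555  19:5997  20:891  21:3653  22:4552  23:4983
  24:5824  25:2313
Giant step factor: 1114^(-26) ≡ 5776 (mod 6067).
Scan 1576·5776^i mod 6067 for i = 0, 1, …:
  i=0: 1576   i=1: 2476   i=2: 1457   i=3: 703
  i=4: 1705   i=5: 1339   i=6: 4706   i=7: 1696
  i=8: 3958   i=9: 952   i=10: 2050   i=11: 4083
  i=12: 979
Match at i=12, j=7: x = 12·26 + 7 = 319.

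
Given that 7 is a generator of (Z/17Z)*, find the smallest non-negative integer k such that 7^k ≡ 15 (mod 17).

2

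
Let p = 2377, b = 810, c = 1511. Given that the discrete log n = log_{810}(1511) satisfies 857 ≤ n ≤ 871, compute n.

858

Compute 810^857 mod 2377 = 1431, then multiply by 810 repeatedly:
  810^857=1431  810^858=1511
Found 1511 at exponent 858.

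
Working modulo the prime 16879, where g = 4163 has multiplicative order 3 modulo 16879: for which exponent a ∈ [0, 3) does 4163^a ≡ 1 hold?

0

Successive powers of 4163 modulo 16879:
  4163^0=1
So 4163^0 ≡ 1 (mod 16879), giving a = 0.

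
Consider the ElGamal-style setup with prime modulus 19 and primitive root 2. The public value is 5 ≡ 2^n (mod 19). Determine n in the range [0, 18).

Successive powers of 2 modulo 19:
  2^0=1  2^1=2  2^2=4  2^3=8  2^4=16  2^5=13
  2^6=7  2^7=14  2^8=9  2^9=18  2^10=17  2^11=15
  2^12=11  2^13=3  2^14=6  2^15=12  2^16=5
So 2^16 ≡ 5 (mod 19), giving n = 16.

16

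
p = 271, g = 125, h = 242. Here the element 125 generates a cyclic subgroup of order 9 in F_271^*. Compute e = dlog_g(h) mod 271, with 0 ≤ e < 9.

6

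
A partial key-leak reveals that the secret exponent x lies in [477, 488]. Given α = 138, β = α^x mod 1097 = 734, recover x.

485

Compute 138^477 mod 1097 = 564, then multiply by 138 repeatedly:
  138^477=564  138^478=1042  138^479=89  138^480=215  138^481=51
  138^482=456  138^483=399  138^484=212  138^485=734
Found 734 at exponent 485.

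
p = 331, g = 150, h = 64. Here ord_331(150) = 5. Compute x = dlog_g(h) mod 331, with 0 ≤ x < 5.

4

Successive powers of 150 modulo 331:
  150^0=1  150^1=150  150^2=323  150^3=124  150^4=64
So 150^4 ≡ 64 (mod 331), giving x = 4.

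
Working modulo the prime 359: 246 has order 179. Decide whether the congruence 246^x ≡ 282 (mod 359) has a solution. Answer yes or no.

yes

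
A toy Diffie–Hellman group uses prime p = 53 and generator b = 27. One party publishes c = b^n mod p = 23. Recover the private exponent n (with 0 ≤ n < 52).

Successive powers of 27 modulo 53:
  27^0=1  27^1=27  27^2=40  27^3=20  27^4=10  27^5=5
  27^6=29  27^7=41  27^8=47  27^9=50  27^10=25  27^11=39
  27^12=46  27^13=23
So 27^13 ≡ 23 (mod 53), giving n = 13.

13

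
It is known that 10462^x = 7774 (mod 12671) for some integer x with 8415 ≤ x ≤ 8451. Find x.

8426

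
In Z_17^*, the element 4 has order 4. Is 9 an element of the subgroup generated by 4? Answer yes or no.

no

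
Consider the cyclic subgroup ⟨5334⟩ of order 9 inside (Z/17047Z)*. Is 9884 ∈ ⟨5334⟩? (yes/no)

no

⟨5334⟩ has order 9; its elements mod 17047 are {1, 113, 5334, 6097, 7081, 9853, 10949, 12769, 15991}.
9884 is not in this set.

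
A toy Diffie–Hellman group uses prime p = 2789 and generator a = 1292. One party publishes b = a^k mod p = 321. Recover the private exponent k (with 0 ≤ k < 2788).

576

Baby-step giant-step with m = ceil(sqrt(2788)) = 53.
Baby table (1292^j mod 2789 for j=0..52):
  0:1  1:1292  2:1442  3:12  4:1559  5:570  6:144  7:1974
  8:1262  9:1728  10:1376  11:1199  12:1213  13:2567  14:443  15:611
  16:125  17:2527  18:1754  19:1500  20:2434  21:1525  22:1266  23:1318
  24:1566  25:1247  26:1871  27:2058  28:1019  29:140  30:2384  31:1072
  32:1680  33:718  34:1708  35:637  36:249  37:973  38:2066  39:199
  40:520  41:2480  42:2388  43:662  44:1870  45:766  46:2366  47:128
  48:825  49:502  50:1536  51:1533  52:446
Giant step factor: 1292^(-53) ≡ 1746 (mod 2789).
Scan 321·1746^i mod 2789 for i = 0, 1, …:
  i=0: 321   i=1: 2666   i=2: 2784   i=3: 2426
  i=4: 2094   i=5: 2534   i=6: 1010   i=7: 812
  i=8: 940   i=9: 1308   i=10: 2366
Match at i=10, j=46: k = 10·53 + 46 = 576.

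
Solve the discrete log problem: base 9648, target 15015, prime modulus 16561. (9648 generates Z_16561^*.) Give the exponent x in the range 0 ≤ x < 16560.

7350

Baby-step giant-step with m = ceil(sqrt(16560)) = 129.
Baby table (9648^j mod 16561 for j=0..128):
  0:1  1:9648  2:11084  3:4055  4:5558  5:15627  6:14513  7:14730
  8:5099  9:8982  10:11184  11:8317  12:4371  13:7102  14:7239  15:4135
  16:15592  17:8053  18:7693  19:12223  20:13184  21:10752  22:13753  23:2212
  24:10808  25:7528  26:10159  27:6034  28:4117  29:7538  30:7273  31:947
  32:11545  33:13435  34:14494  35:13589  36:9796  37:14742  38:4948  39:9502
  40:10161  41:8769  42:9724  43:15648  44:1828  45:15640  46:7449  47:9773
  48:8131  49:14992  50:15603  51:14815  52:13690  53:7145  54:8078  55:478
  56:7786  57:15193  58:653  59:6964  60:695  61:14716  62:2515  63:2855
  64:4097  65:13310  66:886  67:2652  68:16312  69:15554  70:5771  71:526
  72:7182  73:712  74:13122  75:8772  76:5546  77:15778  78:13993  79:15753
  80:4647  81:3629  82:2638  83:13728  84:9427  85:15245  86:5519  87:3697
  88:12823  89:5634  90:3630  91:12286  92:8251  93:13482  94:4242  95:4585
  96:1649  97:10992  98:10733  99:12612  100:6909  101:7  102:1292  103:11344
  104:11824  105:5784  106:10023  107:2225  108:3744  109:2571  110:13191  111:12044
  112:8536  113:14036  114:31  115:990  116:12384  117:9778  118:6688  119:4168
  120:2756  121:9483  122:9020  123:13466  124:15484  125:9412  126:3013  127:4869
  128:9116
Giant step factor: 9648^(-129) ≡ 8802 (mod 16561).
Scan 15015·8802^i mod 16561 for i = 0, 1, …:
  i=0: 15015   i=1: 5250   i=2: 5310   i=3: 3478
  i=4: 8628   i=5: 11471   i=6: 11886   i=7: 4735
  i=8: 9994   i=9: 11717     …   i=55: 2324
  i=56: 3013
Match at i=56, j=126: x = 56·129 + 126 = 7350.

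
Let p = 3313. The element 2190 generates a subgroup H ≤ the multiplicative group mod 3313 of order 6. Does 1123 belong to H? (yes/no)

yes

⟨2190⟩ has order 6; its elements mod 3313 are {1, 1123, 1124, 2189, 2190, 3312}.
1123 is in this set.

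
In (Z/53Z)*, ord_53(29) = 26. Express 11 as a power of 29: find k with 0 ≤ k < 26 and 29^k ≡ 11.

25

Successive powers of 29 modulo 53:
  29^0=1  29^1=29  29^2=46  29^3=9  29^4=49  29^5=43
  29^6=28  29^7=17  29^8=16  29^9=40  29^10=47  29^11=38
  29^12=42  29^13=52  29^14=24  29^15=7  29^16=44  29^17=4
  29^18=10  29^19=25  29^20=36  29^21=37  29^22=13  29^23=6
  29^24=15  29^25=11
So 29^25 ≡ 11 (mod 53), giving k = 25.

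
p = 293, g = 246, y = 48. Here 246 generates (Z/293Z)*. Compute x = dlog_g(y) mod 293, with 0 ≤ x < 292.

37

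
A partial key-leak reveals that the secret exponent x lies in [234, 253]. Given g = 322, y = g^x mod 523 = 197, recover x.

Compute 322^234 mod 523 = 191, then multiply by 322 repeatedly:
  322^234=191  322^235=311  322^236=249  322^237=159  322^238=467
  322^239=273  322^240=42  322^241=449  322^242=230  322^243=317
  322^244=89  322^245=416  322^246=64  322^247=211  322^248=475
  322^249=234  322^250=36  322^251=86  322^252=496  322^253=197
Found 197 at exponent 253.

253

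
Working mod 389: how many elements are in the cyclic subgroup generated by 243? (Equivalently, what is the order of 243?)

The order of 243 must divide p − 1 = 388 = 2^2 · 97.
Divisors: 1, 2, 4, 97, 194, 388.
Check each in increasing order: 243^1 ≡ 243;  243^2 ≡ 310;  243^4 ≡ 17;  243^97 ≡ 274;  243^194 ≡ 388;  243^388 ≡ 1.
Smallest exponent giving 1 is 388.

388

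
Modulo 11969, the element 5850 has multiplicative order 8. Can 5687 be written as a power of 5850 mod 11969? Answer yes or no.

no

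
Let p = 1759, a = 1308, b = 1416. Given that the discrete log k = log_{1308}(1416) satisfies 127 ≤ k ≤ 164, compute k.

Compute 1308^127 mod 1759 = 607, then multiply by 1308 repeatedly:
  1308^127=607  1308^128=647  1308^129=197  1308^130=862  1308^131=1736
  1308^132=1578  1308^133=717  1308^134=289  1308^135=1586  1308^136=627
  1308^137=422  1308^138=1409  1308^139=1299  1308^140=1657  1308^141=268
  1308^142=503  1308^143=58  1308^144=227  1308^145=1404  1308^146=36
  1308^147=1354  1308^148=1478  1308^149=83  1308^150=1265  1308^151=1160
  1308^152=1022  1308^153=1695  1308^154=720  1308^155=695  1308^156=1416
Found 1416 at exponent 156.

156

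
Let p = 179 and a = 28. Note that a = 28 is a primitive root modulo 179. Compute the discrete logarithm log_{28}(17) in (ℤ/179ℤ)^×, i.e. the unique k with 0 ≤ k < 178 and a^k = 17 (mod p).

38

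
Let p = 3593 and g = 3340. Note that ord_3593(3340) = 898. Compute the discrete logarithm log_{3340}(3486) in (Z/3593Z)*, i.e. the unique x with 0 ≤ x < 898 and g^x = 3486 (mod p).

209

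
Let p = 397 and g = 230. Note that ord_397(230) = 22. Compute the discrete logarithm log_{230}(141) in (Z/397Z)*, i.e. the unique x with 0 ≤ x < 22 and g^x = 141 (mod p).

Successive powers of 230 modulo 397:
  230^0=1  230^1=230  230^2=99  230^3=141
So 230^3 ≡ 141 (mod 397), giving x = 3.

3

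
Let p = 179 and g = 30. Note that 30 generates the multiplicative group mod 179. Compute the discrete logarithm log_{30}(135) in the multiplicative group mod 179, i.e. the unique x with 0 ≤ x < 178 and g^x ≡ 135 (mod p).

Baby-step giant-step with m = ceil(sqrt(178)) = 14.
Baby table (30^j mod 179 for j=0..13):
  0:1  1:30  2:5  3:150  4:25  5:34  6:125  7:170
  8:88  9:134  10:82  11:133  12:52  13:128
Giant step factor: 30^(-14) ≡ 42 (mod 179).
Scan 135·42^i mod 179 for i = 0, 1, …:
  i=0: 135   i=1: 121   i=2: 70   i=3: 76
  i=4: 149   i=5: 172   i=6: 64   i=7: 3
  i=8: 126   i=9: 101   i=10: 125
Match at i=10, j=6: x = 10·14 + 6 = 146.

146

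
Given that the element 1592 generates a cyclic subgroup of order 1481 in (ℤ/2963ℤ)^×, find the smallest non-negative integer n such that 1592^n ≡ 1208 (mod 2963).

486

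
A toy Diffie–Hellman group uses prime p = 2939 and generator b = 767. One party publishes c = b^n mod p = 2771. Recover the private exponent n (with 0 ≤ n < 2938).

1240

Baby-step giant-step with m = ceil(sqrt(2938)) = 55.
Baby table (767^j mod 2939 for j=0..54):
  0:1  1:767  2:489  3:1810  4:1062  5:451  6:2054  7:114
  8:2207  9:2844  10:610  11:569  12:1451  13:1975  14:1240  15:1783
  16:926  17:1943  18:208  19:830  20:1786  21:288  22:471  23:2699
  24:1077  25:200  26:572  27:813  28:503  29:792  30:2030  31:2279
  32:2227  33:550  34:1573  35:1501  36:2118  37:2178  38:1174  39:1124
  40:981  41:43  42:652  43:454  44:1416  45:1581  46:1759  47:152
  48:1963  49:853  50:1793  51:2718  52:955  53:674  54:2633
Giant step factor: 767^(-55) ≡ 1582 (mod 2939).
Scan 2771·1582^i mod 2939 for i = 0, 1, …:
  i=0: 2771   i=1: 1673   i=2: 1586   i=3: 2085
  i=4: 912   i=5: 2674   i=6: 1047   i=7: 1697
  i=8: 1347   i=9: 179     …   i=21: 2108
  i=22: 2030
Match at i=22, j=30: n = 22·55 + 30 = 1240.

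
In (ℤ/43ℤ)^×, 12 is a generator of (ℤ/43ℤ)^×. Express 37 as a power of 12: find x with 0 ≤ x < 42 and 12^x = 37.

Successive powers of 12 modulo 43:
  12^0=1  12^1=12  12^2=15  12^3=8  12^4=10  12^5=34
  12^6=21  12^7=37
So 12^7 ≡ 37 (mod 43), giving x = 7.

7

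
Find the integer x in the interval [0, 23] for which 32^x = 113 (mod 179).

7

Compute 32^0 mod 179 = 1, then multiply by 32 repeatedly:
  32^0=1  32^1=32  32^2=129  32^3=11  32^4=173
  32^5=166  32^6=121  32^7=113
Found 113 at exponent 7.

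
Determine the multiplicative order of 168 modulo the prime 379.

378

The order of 168 must divide p − 1 = 378 = 2 · 3^3 · 7.
Divisors: 1, 2, 3, 6, 7, 9, 14, 18, 21, 27, 42, 54, 63, 126, 189, 378.
Check each in increasing order: 168^1 ≡ 168;  168^2 ≡ 178;  168^3 ≡ 342;  168^6 ≡ 232;  168^7 ≡ 318;  168^9 ≡ 133;  168^14 ≡ 310;  168^18 ≡ 255;  168^21 ≡ 40;  168^27 ≡ 184;  168^42 ≡ 84;  168^54 ≡ 125;  168^63 ≡ 328;  168^126 ≡ 327;  168^189 ≡ 378;  168^378 ≡ 1.
Smallest exponent giving 1 is 378.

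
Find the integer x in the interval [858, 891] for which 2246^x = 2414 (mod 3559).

890

Compute 2246^858 mod 3559 = 1983, then multiply by 2246 repeatedly:
  2246^858=1983  2246^859=1509  2246^860=1046  2246^861=376  2246^862=1013
  2246^863=997  2246^864=651  2246^865=2956  2246^866=1641  2246^867=2121
  2246^868=1824  2246^869=295  2246^870=596  2246^871=432  2246^872=2224
  2246^873=1827  2246^874=3474  2246^875=1276  2246^876=901  2246^877=2134
  2246^878=2550  2246^879=869  2246^880=1442  2246^881=42  2246^882=1798
  2246^883=2402  2246^884=3007  2246^885=2299  2246^886=3004  2246^887=2679
  2246^888=2324  2246^889=2210  2246^890=2414
Found 2414 at exponent 890.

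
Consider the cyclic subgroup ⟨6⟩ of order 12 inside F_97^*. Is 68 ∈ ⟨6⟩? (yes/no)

⟨6⟩ has order 12; its elements mod 97 are {1, 6, 16, 22, 35, 36, 61, 62, 75, 81, 91, 96}.
68 is not in this set.

no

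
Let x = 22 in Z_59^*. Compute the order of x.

29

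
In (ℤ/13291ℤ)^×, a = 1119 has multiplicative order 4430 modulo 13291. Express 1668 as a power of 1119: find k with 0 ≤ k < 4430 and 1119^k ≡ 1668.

3980

Baby-step giant-step with m = ceil(sqrt(4430)) = 67.
Baby table (1119^j mod 13291 for j=0..66):
  0:1  1:1119  2:2807  3:4357  4:10977  5:2379  6:3901  7:5771
  8:11614  9:10759  10:10966  11:3361  12:12897  13:11008  14:10486  15:11172
  16:7928  17:6335  18:4762  19:12278  20:9479  21:783  22:12262  23:4866
  24:9035  25:9005  26:2017  27:10844  28:13044  29:2718  30:11094  31:392
  32:45  33:10482  34:6696  35:9991  36:2198  37:727  38:2762  39:7166
  40:4281  41:5679  42:1703  43:5044  44:8852  45:3593  46:6685  47:10973
  48:11194  49:5964  50:1634  51:7579  52:1243  53:8653  54:6859  55:6314
  56:7845  57:6495  58:11019  59:9504  60:2176  61:2691  62:7463  63:4349
  64:2025  65:6505  66:8918
Giant step factor: 1119^(-67) ≡ 8799 (mod 13291).
Scan 1668·8799^i mod 13291 for i = 0, 1, …:
  i=0: 1668   i=1: 3468   i=2: 12087   i=3: 12222
  i=4: 3897   i=5: 12214   i=6: 13251   i=7: 6897
  i=8: 13288   i=9: 185     …   i=58: 3560
  i=59: 10844
Match at i=59, j=27: k = 59·67 + 27 = 3980.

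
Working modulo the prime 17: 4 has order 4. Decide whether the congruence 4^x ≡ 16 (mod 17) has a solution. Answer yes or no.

⟨4⟩ has order 4; its elements mod 17 are {1, 4, 13, 16}.
16 is in this set.

yes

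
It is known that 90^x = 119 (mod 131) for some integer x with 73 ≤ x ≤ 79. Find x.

79

Compute 90^73 mod 131 = 103, then multiply by 90 repeatedly:
  90^73=103  90^74=100  90^75=92  90^76=27  90^77=72
  90^78=61  90^79=119
Found 119 at exponent 79.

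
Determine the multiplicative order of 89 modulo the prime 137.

The order of 89 must divide p − 1 = 136 = 2^3 · 17.
Divisors: 1, 2, 4, 8, 17, 34, 68, 136.
Check each in increasing order: 89^1 ≡ 89;  89^2 ≡ 112;  89^4 ≡ 77;  89^8 ≡ 38;  89^17 ≡ 10;  89^34 ≡ 100;  89^68 ≡ 136;  89^136 ≡ 1.
Smallest exponent giving 1 is 136.

136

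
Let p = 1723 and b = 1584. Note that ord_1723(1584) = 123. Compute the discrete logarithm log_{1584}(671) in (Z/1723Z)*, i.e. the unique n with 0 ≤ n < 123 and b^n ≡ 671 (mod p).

63

Baby-step giant-step with m = ceil(sqrt(123)) = 12.
Baby table (1584^j mod 1723 for j=0..11):
  0:1  1:1584  2:368  3:538  4:1030  5:1562  6:1703  7:1057
  8:1255  9:1301  10:76  11:1497
Giant step factor: 1584^(-12) ≡ 56 (mod 1723).
Scan 671·56^i mod 1723 for i = 0, 1, …:
  i=0: 671   i=1: 1393   i=2: 473   i=3: 643
  i=4: 1548   i=5: 538
Match at i=5, j=3: n = 5·12 + 3 = 63.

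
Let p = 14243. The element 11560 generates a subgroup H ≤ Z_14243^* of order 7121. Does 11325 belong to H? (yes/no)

no

11325 ∈ ⟨11560⟩ iff 11325^7121 ≡ 1 (mod 14243), since |⟨11560⟩| = 7121.
11325^7121 mod 14243 = 14242.
Since 14242 ≠ 1, 11325 does not lie in the subgroup.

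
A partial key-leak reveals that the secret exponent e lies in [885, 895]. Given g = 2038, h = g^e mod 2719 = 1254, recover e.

Compute 2038^885 mod 2719 = 150, then multiply by 2038 repeatedly:
  2038^885=150  2038^886=1172  2038^887=1254
Found 1254 at exponent 887.

887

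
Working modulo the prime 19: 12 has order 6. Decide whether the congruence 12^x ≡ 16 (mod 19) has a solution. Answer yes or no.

no

⟨12⟩ has order 6; its elements mod 19 are {1, 7, 8, 11, 12, 18}.
16 is not in this set.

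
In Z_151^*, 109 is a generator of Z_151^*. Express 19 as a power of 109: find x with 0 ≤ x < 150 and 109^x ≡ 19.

Baby-step giant-step with m = ceil(sqrt(150)) = 13.
Baby table (109^j mod 151 for j=0..12):
  0:1  1:109  2:103  3:53  4:39  5:23  6:91  7:104
  8:11  9:142  10:76  11:130  12:127
Giant step factor: 109^(-13) ≡ 114 (mod 151).
Scan 19·114^i mod 151 for i = 0, 1, …:
  i=0: 19   i=1: 52   i=2: 39
Match at i=2, j=4: x = 2·13 + 4 = 30.

30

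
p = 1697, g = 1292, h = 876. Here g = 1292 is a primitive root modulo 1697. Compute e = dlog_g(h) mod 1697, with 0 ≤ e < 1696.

1535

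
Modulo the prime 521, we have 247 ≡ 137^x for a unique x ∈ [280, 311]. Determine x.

Compute 137^280 mod 521 = 423, then multiply by 137 repeatedly:
  137^280=423  137^281=120  137^282=289  137^283=518  137^284=110
  137^285=482  137^286=388  137^287=14  137^288=355  137^289=182
  137^290=447  137^291=282  137^292=80  137^293=19  137^294=519
  137^295=247
Found 247 at exponent 295.

295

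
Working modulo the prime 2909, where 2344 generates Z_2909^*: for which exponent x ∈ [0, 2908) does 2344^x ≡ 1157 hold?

239

Baby-step giant-step with m = ceil(sqrt(2908)) = 54.
Baby table (2344^j mod 2909 for j=0..53):
  0:1  1:2344  2:2144  3:1693  4:516  5:2269  6:884  7:888
  8:1537  9:1386  10:2340  11:1495  12:1844  13:2471  14:205  15:535
  16:261  17:894  18:1056  19:2614  20:862  21:1682  22:913  23:1957
  24:2624  25:1030  26:2759  27:389  28:1299  29:2042  30:1143  31:3
  32:1214  33:614  34:2170  35:1548  36:989  37:2652  38:2664  39:1702
  40:1249  41:1202  42:1576  43:2623  44:1595  45:615  46:1605  47:783
  48:2682  49:259  50:2024  51:2586  52:2137  53:2739
Giant step factor: 2344^(-54) ≡ 494 (mod 2909).
Scan 1157·494^i mod 2909 for i = 0, 1, …:
  i=0: 1157   i=1: 1394   i=2: 2112   i=3: 1906
  i=4: 1957
Match at i=4, j=23: x = 4·54 + 23 = 239.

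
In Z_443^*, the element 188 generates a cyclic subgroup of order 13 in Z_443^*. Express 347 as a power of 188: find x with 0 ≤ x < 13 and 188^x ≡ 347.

Successive powers of 188 modulo 443:
  188^0=1  188^1=188  188^2=347
So 188^2 ≡ 347 (mod 443), giving x = 2.

2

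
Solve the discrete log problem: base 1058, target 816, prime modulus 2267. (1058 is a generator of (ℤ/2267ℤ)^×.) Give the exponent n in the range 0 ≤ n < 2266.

125

Baby-step giant-step with m = ceil(sqrt(2266)) = 48.
Baby table (1058^j mod 2267 for j=0..47):
  0:1  1:1058  2:1733  3:1778  4:1781  5:421  6:1086  7:1886
  8:428  9:1691  10:415  11:1539  12:556  13:1095  14:73  15:156
  16:1824  17:575  18:794  19:1262  20:2200  21:1658  22:1773  23:1025
  24:824  25:1264  26:2049  27:590  28:795  29:53  30:1666  31:1169
  32:1287  33:1446  34:1910  35:883  36:210  37:14  38:1210  39:1592
  40:2222  41:2264  42:1360  43:1602  44:1467  45:1458  46:1004  47:1276
Giant step factor: 1058^(-48) ≡ 716 (mod 2267).
Scan 816·716^i mod 2267 for i = 0, 1, …:
  i=0: 816   i=1: 1637   i=2: 53
Match at i=2, j=29: n = 2·48 + 29 = 125.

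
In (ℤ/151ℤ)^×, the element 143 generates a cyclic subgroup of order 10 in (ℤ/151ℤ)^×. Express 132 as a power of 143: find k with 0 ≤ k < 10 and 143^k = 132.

9

Successive powers of 143 modulo 151:
  143^0=1  143^1=143  143^2=64  143^3=92  143^4=19  143^5=150
  143^6=8  143^7=87  143^8=59  143^9=132
So 143^9 ≡ 132 (mod 151), giving k = 9.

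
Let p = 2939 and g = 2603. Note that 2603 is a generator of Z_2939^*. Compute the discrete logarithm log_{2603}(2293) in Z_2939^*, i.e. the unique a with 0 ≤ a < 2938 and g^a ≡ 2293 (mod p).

1512

Baby-step giant-step with m = ceil(sqrt(2938)) = 55.
Baby table (2603^j mod 2939 for j=0..54):
  0:1  1:2603  2:1214  3:617  4:1357  5:2532  6:1558  7:2593
  8:1635  9:233  10:1065  11:718  12:2689  13:1708  14:2156  15:1517
  16:1674  17:1824  18:1387  19:1269  20:2710  21:530  22:1199  23:2718
  24:781  25:2094  26:1776  27:2820  28:1777  29:2484  30:52  31:162
  32:1409  33:2694  34:28  35:2348  36:1663  37:2581  38:2728  39:360
  40:2478  41:2068  42:1695  43:646  44:430  45:2470  46:1817  47:800
  48:1588  49:1330  50:2787  51:1109  52:629  53:264  54:2405
Giant step factor: 2603^(-55) ≡ 527 (mod 2939).
Scan 2293·527^i mod 2939 for i = 0, 1, …:
  i=0: 2293   i=1: 482   i=2: 1260   i=3: 2745
  i=4: 627   i=5: 1261   i=6: 333   i=7: 2090
  i=8: 2244   i=9: 1110     …   i=26: 379
  i=27: 2820
Match at i=27, j=27: a = 27·55 + 27 = 1512.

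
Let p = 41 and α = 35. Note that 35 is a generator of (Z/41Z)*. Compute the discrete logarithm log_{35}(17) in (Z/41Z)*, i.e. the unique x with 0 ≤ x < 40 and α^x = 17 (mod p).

13

Successive powers of 35 modulo 41:
  35^0=1  35^1=35  35^2=36  35^3=30  35^4=25  35^5=14
  35^6=39  35^7=12  35^8=10  35^9=22  35^10=32  35^11=13
  35^12=4  35^13=17
So 35^13 ≡ 17 (mod 41), giving x = 13.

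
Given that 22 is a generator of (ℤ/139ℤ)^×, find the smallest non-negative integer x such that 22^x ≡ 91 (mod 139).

Baby-step giant-step with m = ceil(sqrt(138)) = 12.
Baby table (22^j mod 139 for j=0..11):
  0:1  1:22  2:67  3:84  4:41  5:68  6:106  7:108
  8:13  9:8  10:37  11:119
Giant step factor: 22^(-12) ≡ 6 (mod 139).
Scan 91·6^i mod 139 for i = 0, 1, …:
  i=0: 91   i=1: 129   i=2: 79   i=3: 57
  i=4: 64   i=5: 106
Match at i=5, j=6: x = 5·12 + 6 = 66.

66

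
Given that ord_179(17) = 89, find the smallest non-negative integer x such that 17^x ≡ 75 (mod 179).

Baby-step giant-step with m = ceil(sqrt(89)) = 10.
Baby table (17^j mod 179 for j=0..9):
  0:1  1:17  2:110  3:80  4:107  5:29  6:135  7:147
  8:172  9:60
Giant step factor: 17^(-10) ≡ 116 (mod 179).
Scan 75·116^i mod 179 for i = 0, 1, …:
  i=0: 75   i=1: 108   i=2: 177   i=3: 126
  i=4: 117   i=5: 147
Match at i=5, j=7: x = 5·10 + 7 = 57.

57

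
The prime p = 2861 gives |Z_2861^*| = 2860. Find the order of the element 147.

260

The order of 147 must divide p − 1 = 2860 = 2^2 · 5 · 11 · 13.
Divisors: 1, 2, 4, 5, 10, 11, 13, 20, 22, 26, 44, 52, 55, 65, 110, 130, 143, 220, 260, 286, 572, 715, 1430, 2860.
Check each in increasing order: 147^1 ≡ 147;  147^2 ≡ 1582;  147^4 ≡ 2210;  147^5 ≡ 1577;  147^10 ≡ 720;  147^11 ≡ 2844;  147^13 ≡ 1716;  147^20 ≡ 559;  147^22 ≡ 289;  147^26 ≡ 687;  147^44 ≡ 552;  147^52 ≡ 2765;  147^55 ≡ 2060;  147^65 ≡ 1202;  147^110 ≡ 737;  147^130 ≡ 2860;  147^143 ≡ 1145;  147^220 ≡ 2440;  147^260 ≡ 1.
Smallest exponent giving 1 is 260.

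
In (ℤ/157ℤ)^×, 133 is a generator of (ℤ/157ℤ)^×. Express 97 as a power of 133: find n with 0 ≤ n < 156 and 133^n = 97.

Baby-step giant-step with m = ceil(sqrt(156)) = 13.
Baby table (133^j mod 157 for j=0..12):
  0:1  1:133  2:105  3:149  4:35  5:102  6:64  7:34
  8:126  9:116  10:42  11:91  12:14
Giant step factor: 133^(-13) ≡ 107 (mod 157).
Scan 97·107^i mod 157 for i = 0, 1, …:
  i=0: 97   i=1: 17   i=2: 92   i=3: 110
  i=4: 152   i=5: 93   i=6: 60   i=7: 140
  i=8: 65   i=9: 47   i=10: 5   i=11: 64
Match at i=11, j=6: n = 11·13 + 6 = 149.

149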